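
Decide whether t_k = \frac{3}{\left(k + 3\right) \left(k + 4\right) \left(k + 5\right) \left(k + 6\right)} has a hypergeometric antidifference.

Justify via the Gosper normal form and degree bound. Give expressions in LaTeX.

Ratio r(k) = (k + 3)/(k + 7).
Normal form (A,B,C) = (k + 3, k + 7, 1).
Set up (k + 3)·f(k+1) − (k + 6)·f(k) − (1) = 0.
d = 3 from the (1,1,0) case.
Match coefficients ⇒ f(k) = k*(k**2 + 12*k + 47)/180.
Then R = B(k−1)f/C = k*(k + 6)*(k**2 + 12*k + 47)/180, so s_k = R(k)·t_k = k*(k**2 + 12*k + 47)/(60*(k + 3)*(k + 4)*(k + 5)).
s_(k+1) − s_k = 3/(k**4 + 18*k**3 + 119*k**2 + 342*k + 360) = t_k.

Yes. s_k = \frac{k \left(k^{2} + 12 k + 47\right)}{60 \left(k + 3\right) \left(k + 4\right) \left(k + 5\right)}.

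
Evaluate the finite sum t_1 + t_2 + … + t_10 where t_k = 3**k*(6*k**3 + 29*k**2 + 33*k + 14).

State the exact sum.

Ratio r(k) = 3*(6*k**3 + 47*k**2 + 109*k + 82)/(6*k**3 + 29*k**2 + 33*k + 14).
Gosper form: A/B · C(k+1)/C(k) with A=3, B=1, C=k**3 + 29*k**2/6 + 11*k/2 + 7/3.
Set up (3)·f(k+1) − (1)·f(k) − (k**3 + 29*k**2/6 + 11*k/2 + 7/3) = 0.
Bound: deg f ≤ 3.
Solving with deg f ≤ 3: f(k) = (3*k**3 + k**2 + 1)/6.
Then R = B(k−1)f/C = (3*k**3 + k**2 + 1)/(6*k**3 + 29*k**2 + 33*k + 14), so s_k = R(k)·t_k = 3**k*(3*k**3 + k**2 + 1).
Δs = 3**k*(6*k**3 + 29*k**2 + 33*k + 14), as required.
Σ_(k=1)^(10) t_k = s_(11) − s_(1) = 728959905 − (15) = 728959890.

Σ = 728959890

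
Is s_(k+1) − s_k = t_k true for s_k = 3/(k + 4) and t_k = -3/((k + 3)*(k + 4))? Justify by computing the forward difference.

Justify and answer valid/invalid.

s_(k+1) = 3/(k + 5)
s_(k+1) − s_k = -3/((k + 4)*(k + 5))
(s_(k+1) − s_k) − t_k = 6/(k**3 + 12*k**2 + 47*k + 60)

Invalid: residual 6/(k**3 + 12*k**2 + 47*k + 60) ≠ 0.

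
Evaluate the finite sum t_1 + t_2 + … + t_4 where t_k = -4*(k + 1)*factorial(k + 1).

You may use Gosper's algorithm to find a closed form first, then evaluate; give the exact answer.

Σ = -2872

Step 1: r(k) = (k + 2)**2/(k + 1).
So A=k + 2 and B=1, with C=k + 1.
Key eq: (k + 2)·f(k+1) = (1)·f(k) + (k + 1).
deg f ≤ 0 (via 1,0,1).
Solve for f: f(k) = 1 (degree 0 ≤ 0).
So s_k = (B(k−1)f/C)·t_k = (1/(k + 1))·t_k = -4*factorial(k + 1).
Δs = -4*(k + 1)*factorial(k + 1), as required.
Evaluate s at k=5 and k=1: -2880 and -8; difference -2872.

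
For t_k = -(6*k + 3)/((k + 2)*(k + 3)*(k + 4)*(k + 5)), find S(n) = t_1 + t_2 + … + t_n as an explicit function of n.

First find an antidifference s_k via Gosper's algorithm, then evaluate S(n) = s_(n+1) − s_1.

t_(k+1)/t_k = (k + 2)*(2*k + 3)/((k + 6)*(2*k + 1)).
Gosper form: A/B · C(k+1)/C(k) with A=k + 2, B=k + 6, C=k + 1/2.
Key eq: (k + 2)·f(k+1) = (k + 5)·f(k) + (k + 1/2).
From deg A=1, deg B=1, deg C=1: d=3.
Coefficient equations give f(k) = k*(k**2 + 9*k + 2)/48.
Get s_k = R·t_k = -k*(k**2 + 9*k + 2)/(8*(k + 2)*(k + 3)*(k + 4)) with R(k) = B(k−1)f(k)/C(k) = k*(k + 5)*(k**2 + 9*k + 2)/(24*(2*k + 1)).
s_(k+1) − s_k = 3*(-2*k - 1)/(k**4 + 14*k**3 + 71*k**2 + 154*k + 120) = t_k.
Σ_(k=1)^n t_k = s_(n+1) − s_(1) = ((-n**3 - 12*n**2 - 23*n - 12)/(8*(n**3 + 12*n**2 + 47*n + 60))) − (-1/40), i.e. n*(-n**2 - 12*n - 17)/(10*(n**3 + 12*n**2 + 47*n + 60)).

S(n) = n*(-n**2 - 12*n - 17)/(10*(n**3 + 12*n**2 + 47*n + 60))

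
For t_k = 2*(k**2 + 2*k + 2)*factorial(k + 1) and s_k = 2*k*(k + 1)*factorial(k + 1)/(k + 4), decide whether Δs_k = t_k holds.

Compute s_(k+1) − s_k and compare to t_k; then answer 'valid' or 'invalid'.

Invalid: residual -6*(k**3 + 6*k**2 + 9*k + 8)*factorial(k + 1)/((k + 4)*(k + 5)) ≠ 0.

s_(k+1) = 2*(k + 1)*(k + 2)*factorial(k + 2)/(k + 5)
s_(k+1) − s_k = 2*(k + 1)*(k**3 + 7*k**2 + 15*k + 16)*factorial(k + 1)/((k + 4)*(k + 5))
(s_(k+1) − s_k) − t_k = -6*(k**3 + 6*k**2 + 9*k + 8)*factorial(k + 1)/((k + 4)*(k + 5))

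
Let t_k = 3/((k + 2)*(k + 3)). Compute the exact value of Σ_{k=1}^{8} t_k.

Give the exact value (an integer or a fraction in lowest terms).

r(k) = (k + 2)/(k + 4) after simplifying.
A = k + 2, B = k + 4, C = 1.
Need (k + 2)·f(k+1) − (k + 3)·f(k) = 1.
Degrees (1,1,0) ⇒ d ≤ 1.
A polynomial solution: f(k) = k/2.
So s_k = (B(k−1)f/C)·t_k = (k*(k + 3)/2)·t_k = 3*k/(2*(k + 2)).
s_(k+1) − s_k = 3/(k**2 + 5*k + 6) = t_k.
Σ_(k=1)^(8) t_k = s_(9) − s_(1) = 27/22 − (1/2) = 8/11.

Σ = 8/11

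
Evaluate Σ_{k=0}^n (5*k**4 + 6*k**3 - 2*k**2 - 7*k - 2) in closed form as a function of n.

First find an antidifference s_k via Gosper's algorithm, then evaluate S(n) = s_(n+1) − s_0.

Compute t_(k+1)/t_k: get k*(5*k**3 + 26*k**2 + 46*k + 27)/(5*k**4 + 6*k**3 - 2*k**2 - 7*k - 2).
Normal form (A,B,C) = (1, 1, k**4 + 6*k**3/5 - 2*k**2/5 - 7*k/5 - 2/5).
Key eq: (1)·f(k+1) = (1)·f(k) + (k**4 + 6*k**3/5 - 2*k**2/5 - 7*k/5 - 2/5).
deg f ≤ 5 (via 0,0,4).
Solve for f: f(k) = k*(k**4 - k**3 - 2*k**2 - k + 1)/5 (degree 5 ≤ 5).
Get s_k = R·t_k = k*(k**4 - k**3 - 2*k**2 - k + 1) with R(k) = B(k−1)f(k)/C(k) = k*(k**4 - k**3 - 2*k**2 - k + 1)/((k - 1)*(5*k**3 + 11*k**2 + 9*k + 2)).
s_(k+1) − s_k = 5*k**4 + 6*k**3 - 2*k**2 - 7*k - 2 = t_k.
Telescope: S(n) = s_(n+1) − s_(0) = n**5 + 4*n**4 + 4*n**3 - 3*n**2 - 6*n - 2 − (0) = n**5 + 4*n**4 + 4*n**3 - 3*n**2 - 6*n - 2.

S(n) = n**5 + 4*n**4 + 4*n**3 - 3*n**2 - 6*n - 2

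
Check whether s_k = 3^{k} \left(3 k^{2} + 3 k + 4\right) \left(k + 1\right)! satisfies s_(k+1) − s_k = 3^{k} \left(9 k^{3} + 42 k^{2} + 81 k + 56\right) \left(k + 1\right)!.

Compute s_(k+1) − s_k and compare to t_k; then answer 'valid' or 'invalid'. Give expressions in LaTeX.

valid (s_(k+1) − s_k reduces to t_k)

s_(k+1) = 3**(k + 1)*(3*k**2 + 9*k + 10)*factorial(k + 2)
s_(k+1) − s_k = 3**k*(9*k**3 + 42*k**2 + 81*k + 56)*factorial(k + 1)
(s_(k+1) − s_k) − t_k = 0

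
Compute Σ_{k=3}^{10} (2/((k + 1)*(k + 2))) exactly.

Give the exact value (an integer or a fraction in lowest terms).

Σ = 1/3

Ratio r(k) = (k + 1)/(k + 3).
Take A(k)=k + 1, B(k)=k + 3, C(k)=1.
f must satisfy (k + 1)·f(k+1) − (k + 2)·f(k) = 1.
Degrees (1,1,0) ⇒ d ≤ 1.
Solving with deg f ≤ 1: f(k) = k.
So s_k = (B(k−1)f/C)·t_k = (k*(k + 2))·t_k = 2*k/(k + 1).
s_(k+1) − s_k = 2/(k**2 + 3*k + 2) = t_k.
Sum = s_(11) − s_(3); s_(11) = 11/6, s_(3) = 3/2 ⇒ 1/3.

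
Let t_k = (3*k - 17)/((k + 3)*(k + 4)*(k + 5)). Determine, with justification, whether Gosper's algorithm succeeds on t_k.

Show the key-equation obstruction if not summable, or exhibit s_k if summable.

Step 1: r(k) = (k + 3)*(3*k - 14)/((k + 6)*(3*k - 17)).
Gosper form: A/B · C(k+1)/C(k) with A=k + 3, B=k + 6, C=k - 17/3.
Key eq: (k + 3)·f(k+1) = (k + 5)·f(k) + (k - 17/3).
deg f ≤ 2 (via 1,1,1).
Coefficient equations give f(k) = -k*(k + 16)/9.
Certificate R = B(k−1)f/C = -k*(k + 5)*(k + 16)/(3*(3*k - 17)) gives s_k = k*(-k - 16)/(3*(k + 3)*(k + 4)).
Check: Δs_k = (3*k - 17)/(k**3 + 12*k**2 + 47*k + 60). ✓

Yes. s_k = k*(-k - 16)/(3*(k + 3)*(k + 4)).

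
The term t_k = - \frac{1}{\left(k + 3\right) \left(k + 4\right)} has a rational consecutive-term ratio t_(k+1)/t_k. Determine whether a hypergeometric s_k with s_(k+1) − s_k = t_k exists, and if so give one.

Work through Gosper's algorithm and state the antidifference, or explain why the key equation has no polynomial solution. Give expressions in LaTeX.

s_k = - \frac{k}{3 k + 9}

Ratio r(k) = (k + 3)/(k + 5).
Normal form (A,B,C) = (k + 3, k + 5, 1).
Solve (k + 3)·f(k+1) − (k + 4)·f(k) = 1.
deg f ≤ 1 (via 1,1,0).
Match coefficients ⇒ f(k) = k/3.
R(k) = B(k−1)·f(k)/C(k) = k*(k + 4)/3; s_k = R·t_k = -k/(3*k + 9).
Verify: -1/(k**2 + 7*k + 12) matches t_k.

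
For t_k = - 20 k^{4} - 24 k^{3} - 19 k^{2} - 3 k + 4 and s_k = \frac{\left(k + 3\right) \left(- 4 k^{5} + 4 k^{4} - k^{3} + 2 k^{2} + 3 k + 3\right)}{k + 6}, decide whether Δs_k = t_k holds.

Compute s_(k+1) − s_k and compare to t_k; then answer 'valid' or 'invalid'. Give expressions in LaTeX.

Invalid: residual \frac{3 \left(16 k^{5} + 148 k^{4} + 162 k^{3} + 119 k^{2} + 17 k - 21\right)}{k^{2} + 13 k + 42} ≠ 0.

s_(k+1) = (-4*k**6 - 32*k**5 - 89*k**4 - 117*k**3 - 68*k**2 + 7*k + 28)/(k + 7)
s_(k+1) − s_k = (-20*k**6 - 236*k**5 - 727*k**4 - 772*k**3 - 476*k**2 - 23*k + 105)/(k**2 + 13*k + 42)
(s_(k+1) − s_k) − t_k = 3*(16*k**5 + 148*k**4 + 162*k**3 + 119*k**2 + 17*k - 21)/(k**2 + 13*k + 42)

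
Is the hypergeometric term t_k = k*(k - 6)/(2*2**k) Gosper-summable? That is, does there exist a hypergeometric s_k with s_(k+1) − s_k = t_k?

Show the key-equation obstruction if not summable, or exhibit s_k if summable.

Yes. s_k = (-k**2 + 4*k + 3)/2**k.

t_(k+1)/t_k = (k - 5)*(k + 1)/(2*k*(k - 6)).
A = 1/2, B = 1, C = k**2 - 6*k.
Set up (1/2)·f(k+1) − (1)·f(k) − (k**2 - 6*k) = 0.
d = 2 from the (0,0,2) case.
Match coefficients ⇒ f(k) = -2*(k**2 - 4*k - 3).
So s_k = (B(k−1)f/C)·t_k = (-2*(k**2 - 4*k - 3)/(k*(k - 6)))·t_k = (-k**2 + 4*k + 3)/2**k.
Verify: k*(k - 6)/(2*2**k) matches t_k.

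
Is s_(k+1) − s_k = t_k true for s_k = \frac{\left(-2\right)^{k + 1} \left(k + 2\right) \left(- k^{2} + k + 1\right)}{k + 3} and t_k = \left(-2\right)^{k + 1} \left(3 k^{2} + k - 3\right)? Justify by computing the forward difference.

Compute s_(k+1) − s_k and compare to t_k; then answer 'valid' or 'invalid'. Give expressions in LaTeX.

Invalid: residual \frac{\left(-2\right)^{k + 1} \left(- 3 k^{3} - 11 k^{2} + k + 10\right)}{k^{2} + 7 k + 12} ≠ 0.

s_(k+1) = (-2)**(k + 2)*(k + 3)*(k - (k + 1)**2 + 2)/(k + 4)
s_(k+1) − s_k = (-2)**(k + 1)*(3*k**4 + 19*k**3 + 29*k**2 - 8*k - 26)/(k**2 + 7*k + 12)
(s_(k+1) − s_k) − t_k = (-2)**(k + 1)*(-3*k**3 - 11*k**2 + k + 10)/(k**2 + 7*k + 12)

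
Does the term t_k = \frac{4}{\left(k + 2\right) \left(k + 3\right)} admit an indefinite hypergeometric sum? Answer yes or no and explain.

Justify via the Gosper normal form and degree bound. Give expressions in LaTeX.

Yes. s_k = \frac{2 k}{k + 2}.

Step 1: r(k) = (k + 2)/(k + 4).
Factor: A=k + 2; B=k + 4; C=1.
Set up (k + 2)·f(k+1) − (k + 3)·f(k) − (1) = 0.
deg f ≤ 1 (via 1,1,0).
Solve for f: f(k) = k/2 (degree 1 ≤ 1).
R(k) = B(k−1)·f(k)/C(k) = k*(k + 3)/2; s_k = R·t_k = 2*k/(k + 2).
Verify: 4/(k**2 + 5*k + 6) matches t_k.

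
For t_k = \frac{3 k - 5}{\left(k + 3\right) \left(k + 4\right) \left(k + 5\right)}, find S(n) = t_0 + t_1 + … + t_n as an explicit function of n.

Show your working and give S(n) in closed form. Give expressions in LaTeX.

The ratio is (k + 3)*(3*k - 2)/((k + 6)*(3*k - 5)).
Take A(k)=k + 3, B(k)=k + 6, C(k)=k - 5/3.
Set up (k + 3)·f(k+1) − (k + 5)·f(k) − (k - 5/3) = 0.
Degrees (1,1,1) ⇒ d ≤ 2.
Match coefficients ⇒ f(k) = k*(k - 11)/18.
Certificate R = B(k−1)f/C = k*(k - 11)*(k + 5)/(6*(3*k - 5)) gives s_k = k*(k - 11)/(6*(k + 3)*(k + 4)).
Verify: (3*k - 5)/(k**3 + 12*k**2 + 47*k + 60) matches t_k.
Σ_(k=0)^n t_k = s_(n+1) − s_(0) = ((n**2 - 9*n - 10)/(6*(n**2 + 9*n + 20))) − (0), i.e. (n**2 - 9*n - 10)/(6*(n**2 + 9*n + 20)).

S(n) = \frac{n^{2} - 9 n - 10}{6 \left(n^{2} + 9 n + 20\right)}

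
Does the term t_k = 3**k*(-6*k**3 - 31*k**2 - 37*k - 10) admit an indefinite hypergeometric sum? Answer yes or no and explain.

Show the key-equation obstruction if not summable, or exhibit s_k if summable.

Yes. s_k = 3**k*(-3*k**3 - 2*k**2 + k + 1).

r(k) = 3*(6*k**3 + 49*k**2 + 117*k + 84)/(6*k**3 + 31*k**2 + 37*k + 10) after simplifying.
Factor: A=3; B=1; C=k**3 + 31*k**2/6 + 37*k/6 + 5/3.
Need (3)·f(k+1) − (1)·f(k) = k**3 + 31*k**2/6 + 37*k/6 + 5/3.
Bound: deg f ≤ 3.
Solving with deg f ≤ 3: f(k) = (3*k**3 + 2*k**2 - k - 1)/6.
So s_k = (B(k−1)f/C)·t_k = ((3*k**3 + 2*k**2 - k - 1)/(6*k**3 + 31*k**2 + 37*k + 10))·t_k = 3**k*(-3*k**3 - 2*k**2 + k + 1).
Check: Δs_k = 3**k*(-6*k**3 - 31*k**2 - 37*k - 10). ✓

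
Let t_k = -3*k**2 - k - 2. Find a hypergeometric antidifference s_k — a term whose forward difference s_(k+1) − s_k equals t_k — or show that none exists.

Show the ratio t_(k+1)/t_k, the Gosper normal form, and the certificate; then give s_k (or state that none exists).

s_k = k*(-k**2 + k - 2)

Step 1: r(k) = (k + 3*(k + 1)**2 + 3)/(3*k**2 + k + 2).
Factor: A=1; B=1; C=k**2 + k/3 + 2/3.
Key eq: (1)·f(k+1) = (1)·f(k) + (k**2 + k/3 + 2/3).
From deg A=0, deg B=0, deg C=2: d=3.
Coefficient equations give f(k) = k*(k**2 - k + 2)/3.
Then R = B(k−1)f/C = k*(k**2 - k + 2)/(3*k**2 + k + 2), so s_k = R(k)·t_k = k*(-k**2 + k - 2).
s_(k+1) − s_k = -3*k**2 - k - 2 = t_k.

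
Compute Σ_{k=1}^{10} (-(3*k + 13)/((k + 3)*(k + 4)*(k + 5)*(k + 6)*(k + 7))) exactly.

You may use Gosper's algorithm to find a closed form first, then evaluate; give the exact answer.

Compute t_(k+1)/t_k: get (k + 3)*(3*k + 16)/((k + 8)*(3*k + 13)).
Normal form (A,B,C) = (k + 3, k + 8, k + 13/3).
Solve (k + 3)·f(k+1) − (k + 7)·f(k) = k + 13/3.
Bound: deg f ≤ 4.
A polynomial solution: f(k) = k*(k + 4)*(k**2 + 14*k + 63)/270.
Certificate R = B(k−1)f/C = k*(k + 4)*(k + 7)*(k**2 + 14*k + 63)/(90*(3*k + 13)) gives s_k = k*(-k**2 - 14*k - 63)/(90*(k**3 + 14*k**2 + 63*k + 90)).
Δs = (-3*k - 13)/(k**5 + 25*k**4 + 245*k**3 + 1175*k**2 + 2754*k + 2520), as required.
Telescoping: Σ = s_(11) − s_(1) = -1859/171360 − (-13/2520) = -65/11424.

Σ = -65/11424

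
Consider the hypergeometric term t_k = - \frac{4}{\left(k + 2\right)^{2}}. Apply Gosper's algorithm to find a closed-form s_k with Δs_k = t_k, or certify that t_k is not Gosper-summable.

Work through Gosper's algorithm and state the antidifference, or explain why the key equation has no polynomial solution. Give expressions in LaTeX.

Compute t_(k+1)/t_k: get (k + 2)**2/(k + 3)**2.
Normal form (A,B,C) = (k**2 + 4*k + 4, k**2 + 6*k + 9, 1).
Set up (k**2 + 4*k + 4)·f(k+1) − (k**2 + 4*k + 4)·f(k) − (1) = 0.
From deg A=2, deg B=2, deg C=0: d=0.
Put f(k) = c0: A·f(k+1) − B(k−1)·f(k) − C = -1; need -1 = 0 — inconsistent ⇒ no f, not summable.

none — t_k is not Gosper-summable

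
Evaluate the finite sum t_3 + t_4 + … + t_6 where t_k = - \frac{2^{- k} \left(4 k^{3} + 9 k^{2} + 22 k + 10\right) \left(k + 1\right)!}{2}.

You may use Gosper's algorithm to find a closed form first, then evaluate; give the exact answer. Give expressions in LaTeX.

Step 1: r(k) = (4*k**4 + 29*k**3 + 94*k**2 + 149*k + 90)/(2*(4*k**3 + 9*k**2 + 22*k + 10)).
Take A(k)=k/2 + 1, B(k)=1, C(k)=k**3 + 9*k**2/4 + 11*k/2 + 5/2.
Key eq: (k/2 + 1)·f(k+1) = (1)·f(k) + (k**3 + 9*k**2/4 + 11*k/2 + 5/2).
d = 2 from the (1,0,3) case.
Solve for f: f(k) = (4*k**2 + k + 1)/2 (degree 2 ≤ 2).
Get s_k = R·t_k = -(4*k**2 + k + 1)*factorial(k + 1)/2**k with R(k) = B(k−1)f(k)/C(k) = 2*(4*k**2 + k + 1)/(4*k**3 + 9*k**2 + 22*k + 10).
Check: Δs_k = -(4*k**3 + 9*k**2 + 22*k + 10)*factorial(k + 1)/(2*2**k). ✓
Evaluate s at k=7 and k=3: -64260 and -120; difference -64140.

Σ = -64140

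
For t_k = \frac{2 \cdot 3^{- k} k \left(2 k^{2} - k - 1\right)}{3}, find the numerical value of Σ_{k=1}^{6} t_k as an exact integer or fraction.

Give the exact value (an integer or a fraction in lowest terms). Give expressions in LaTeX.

t_(k+1)/t_k = (2*k**2 + 5*k + 3)/(3*(2*k**2 - k - 1)).
Take A(k)=1/3, B(k)=1, C(k)=k**3 - k**2/2 - k/2.
Need (1/3)·f(k+1) − (1)·f(k) = k**3 - k**2/2 - k/2.
deg f ≤ 3 (via 0,0,3).
A polynomial solution: f(k) = -3*(k + 1)*(k**2 + 2)/2.
Certificate R = B(k−1)f/C = -3*(k + 1)*(k**2 + 2)/(k*(k - 1)*(2*k + 1)) gives s_k = -(2*k**3 + 2*k**2 + 4*k + 4)/3**k.
Δs = 2*k*(2*k**2 - k - 1)/(3*3**k), as required.
Σ_(k=1)^(6) t_k = s_(7) − s_(1) = -272/729 − (-4) = 2644/729.

Σ = 2644/729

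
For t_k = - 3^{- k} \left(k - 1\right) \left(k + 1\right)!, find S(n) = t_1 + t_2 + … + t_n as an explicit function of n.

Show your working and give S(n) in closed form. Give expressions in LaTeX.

S(n) = 2 - 3^{- n} \left(n + 2\right)!

r(k) = k*(k + 2)/(3*(k - 1)) after simplifying.
Gosper form: A/B · C(k+1)/C(k) with A=k/3 + 2/3, B=1, C=k - 1.
f must satisfy (k/3 + 2/3)·f(k+1) − (1)·f(k) = k - 1.
d = 0 from the (1,0,1) case.
A polynomial solution: f(k) = 3.
Then R = B(k−1)f/C = 3/(k - 1), so s_k = R(k)·t_k = -3**(1 - k)*factorial(k + 1).
Δs = -(k - 1)*factorial(k + 1)/3**k, as required.
s_(n+1) = -factorial(n + 2)/3**n and s_(1) = -2, so S(n) = 2 - factorial(n + 2)/3**n.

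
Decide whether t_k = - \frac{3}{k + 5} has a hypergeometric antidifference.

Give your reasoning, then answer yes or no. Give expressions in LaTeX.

No — the linear system for f has no solution.

t_(k+1)/t_k = (k + 5)/(k + 6).
Take A(k)=k + 5, B(k)=k + 6, C(k)=1.
Key eq: (k + 5)·f(k+1) = (k + 5)·f(k) + (1).
From deg A=1, deg B=1, deg C=0: d=0.
f = c0 ⇒ A·f(k+1) − B(k−1)·f(k) − C = -1. The system {-1 = 0} is inconsistent; no antidifference.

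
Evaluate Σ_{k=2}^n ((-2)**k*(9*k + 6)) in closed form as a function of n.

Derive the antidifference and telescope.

S(n) = 6*(-2)**n*n + 6*(-2)**n + 24

Compute t_(k+1)/t_k: get 2*(-3*k - 5)/(3*k + 2).
Normal form (A,B,C) = (-2, 1, k + 2/3).
Key eq: (-2)·f(k+1) = (1)·f(k) + (k + 2/3).
From deg A=0, deg B=0, deg C=1: d=1.
Match coefficients ⇒ f(k) = -k/3.
Get s_k = R·t_k = -3*(-2)**k*k with R(k) = B(k−1)f(k)/C(k) = -k/(3*k + 2).
s_(k+1) − s_k = (-2)**k*(9*k + 6) = t_k.
Telescope: S(n) = s_(n+1) − s_(2) = 6*(-2)**n*(n + 1) − (-24) = 6*(-2)**n*n + 6*(-2)**n + 24.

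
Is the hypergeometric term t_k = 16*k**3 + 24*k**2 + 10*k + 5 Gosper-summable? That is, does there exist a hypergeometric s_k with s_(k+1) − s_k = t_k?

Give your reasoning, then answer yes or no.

Yes. s_k = k*(4*k**3 - 3*k + 4).

r(k) = (16*k**3 + 72*k**2 + 106*k + 55)/(16*k**3 + 24*k**2 + 10*k + 5) after simplifying.
Gosper form: A/B · C(k+1)/C(k) with A=1, B=1, C=k**3 + 3*k**2/2 + 5*k/8 + 5/16.
Solve (1)·f(k+1) − (1)·f(k) = k**3 + 3*k**2/2 + 5*k/8 + 5/16.
d = 4 from the (0,0,3) case.
Solve for f: f(k) = k*(4*k**3 - 3*k + 4)/16 (degree 4 ≤ 4).
Get s_k = R·t_k = k*(4*k**3 - 3*k + 4) with R(k) = B(k−1)f(k)/C(k) = k*(4*k**3 - 3*k + 4)/(16*k**3 + 24*k**2 + 10*k + 5).
Verify: 16*k**3 + 24*k**2 + 10*k + 5 matches t_k.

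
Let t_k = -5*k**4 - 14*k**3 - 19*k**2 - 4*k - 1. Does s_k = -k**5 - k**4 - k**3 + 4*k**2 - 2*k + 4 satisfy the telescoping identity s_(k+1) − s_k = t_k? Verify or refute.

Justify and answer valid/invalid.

s_(k+1) = -k**5 - 6*k**4 - 15*k**3 - 15*k**2 - 6*k + 3
s_(k+1) − s_k = -5*k**4 - 14*k**3 - 19*k**2 - 4*k - 1
(s_(k+1) − s_k) − t_k = 0

Valid: the claim telescopes to t_k.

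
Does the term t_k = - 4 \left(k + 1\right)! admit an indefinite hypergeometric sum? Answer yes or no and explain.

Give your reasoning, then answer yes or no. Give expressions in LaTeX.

No — t_k has no hypergeometric antidifference.

Step 1: r(k) = k + 2.
Normal form (A,B,C) = (k + 2, 1, 1).
Solve (k + 2)·f(k+1) − (1)·f(k) = 1.
From deg A=1, deg B=0, deg C=0: d=-1.
d = -1 < 0 ⇒ no nonzero polynomial f; not summable.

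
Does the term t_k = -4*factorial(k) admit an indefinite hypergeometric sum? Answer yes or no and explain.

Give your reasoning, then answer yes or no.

No — negative degree bound, so no certificate f.

t_(k+1)/t_k = k + 1.
Normal form (A,B,C) = (k + 1, 1, 1).
Solve (k + 1)·f(k+1) − (1)·f(k) = 1.
deg f ≤ -1 (via 1,0,0).
Bound -1 < 0, so the key equation has no polynomial solution.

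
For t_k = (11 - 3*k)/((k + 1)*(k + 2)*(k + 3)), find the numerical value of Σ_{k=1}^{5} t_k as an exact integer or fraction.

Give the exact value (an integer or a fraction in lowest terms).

Ratio r(k) = (k + 1)*(3*k - 8)/((k + 4)*(3*k - 11)).
Gosper form: A/B · C(k+1)/C(k) with A=k + 1, B=k + 4, C=k - 11/3.
Set up (k + 1)·f(k+1) − (k + 3)·f(k) − (k - 11/3) = 0.
deg f ≤ 2 (via 1,1,1).
Coefficient equations give f(k) = -k*(2*k + 9)/3.
Certificate R = B(k−1)f/C = -k*(k + 3)*(2*k + 9)/(3*k - 11) gives s_k = k*(2*k + 9)/((k + 1)*(k + 2)).
Check: Δs_k = (11 - 3*k)/(k**3 + 6*k**2 + 11*k + 6). ✓
Σ_(k=1)^(5) t_k = s_(6) − s_(1) = 9/4 − (11/6) = 5/12.

Σ = 5/12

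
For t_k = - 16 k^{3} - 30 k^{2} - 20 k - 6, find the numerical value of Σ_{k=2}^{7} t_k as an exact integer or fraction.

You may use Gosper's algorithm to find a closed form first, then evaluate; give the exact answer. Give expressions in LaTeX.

Σ = -17274

t_(k+1)/t_k = (8*k**3 + 39*k**2 + 64*k + 36)/(8*k**3 + 15*k**2 + 10*k + 3).
A = 1, B = 1, C = k**3 + 15*k**2/8 + 5*k/4 + 3/8.
f must satisfy (1)·f(k+1) − (1)·f(k) = k**3 + 15*k**2/8 + 5*k/4 + 3/8.
deg f ≤ 4 (via 0,0,3).
Solving with deg f ≤ 4: f(k) = k*(k + 1)*(4*k**2 - 2*k + 1)/16.
Certificate R = B(k−1)f/C = k*(4*k**2 - 2*k + 1)/(2*(8*k**2 + 7*k + 3)) gives s_k = k*(-4*k**3 - 2*k**2 + k - 1).
Verify: -16*k**3 - 30*k**2 - 20*k - 6 matches t_k.
Sum = s_(8) − s_(2); s_(8) = -17352, s_(2) = -78 ⇒ -17274.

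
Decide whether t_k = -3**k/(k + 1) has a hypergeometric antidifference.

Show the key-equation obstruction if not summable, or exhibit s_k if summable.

No; the degree bound rules out any f.

t_(k+1)/t_k = 3*(k + 1)/(k + 2).
Factor: A=3*k + 3; B=k + 2; C=1.
f must satisfy (3*k + 3)·f(k+1) − (k + 1)·f(k) = 1.
From deg A=1, deg B=1, deg C=0: d=-1.
Bound -1 < 0, so the key equation has no polynomial solution.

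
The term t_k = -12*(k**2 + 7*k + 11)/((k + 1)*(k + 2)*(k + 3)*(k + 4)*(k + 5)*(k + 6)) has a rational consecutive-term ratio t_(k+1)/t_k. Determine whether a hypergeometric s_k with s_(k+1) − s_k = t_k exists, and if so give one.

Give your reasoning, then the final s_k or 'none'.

s_k = 4*k*(-k**2 - 9*k - 23)/(15*(k**3 + 9*k**2 + 23*k + 15))

Compute t_(k+1)/t_k: get (k + 1)*(7*k + (k + 1)**2 + 18)/((k + 7)*(k**2 + 7*k + 11)).
Factor: A=k + 1; B=k + 7; C=k**2 + 7*k + 11.
Need (k + 1)·f(k+1) − (k + 6)·f(k) = k**2 + 7*k + 11.
From deg A=1, deg B=1, deg C=2: d=5.
A polynomial solution: f(k) = k*(k + 2)*(k + 4)*(k**2 + 9*k + 23)/45.
Certificate R = B(k−1)f/C = k*(k + 2)*(k + 4)*(k + 6)*(k**2 + 9*k + 23)/(45*(k**2 + 7*k + 11)) gives s_k = 4*k*(-k**2 - 9*k - 23)/(15*(k**3 + 9*k**2 + 23*k + 15)).
Δs = 12*(-k**2 - 7*k - 11)/(k**6 + 21*k**5 + 175*k**4 + 735*k**3 + 1624*k**2 + 1764*k + 720), as required.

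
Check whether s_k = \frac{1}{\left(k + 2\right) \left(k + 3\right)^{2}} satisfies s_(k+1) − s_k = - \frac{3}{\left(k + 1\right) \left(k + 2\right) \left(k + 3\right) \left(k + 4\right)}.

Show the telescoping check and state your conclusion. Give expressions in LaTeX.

Invalid: residual \frac{2 \left(4 k + 13\right)}{k^{6} + 17 k^{5} + 117 k^{4} + 415 k^{3} + 794 k^{2} + 768 k + 288} ≠ 0.

s_(k+1) = 1/((k + 3)*(k + 4)**2)
s_(k+1) − s_k = (-3*k - 10)/(k**5 + 16*k**4 + 101*k**3 + 314*k**2 + 480*k + 288)
(s_(k+1) − s_k) − t_k = 2*(4*k + 13)/(k**6 + 17*k**5 + 117*k**4 + 415*k**3 + 794*k**2 + 768*k + 288)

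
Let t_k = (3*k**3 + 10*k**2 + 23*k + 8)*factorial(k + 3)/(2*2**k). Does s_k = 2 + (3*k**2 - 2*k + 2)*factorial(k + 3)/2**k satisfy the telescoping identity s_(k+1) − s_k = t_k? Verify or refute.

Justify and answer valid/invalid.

Valid — Δs_k = t_k.

s_(k+1) = -2**(-k - 1)*(2*k - 3*(k + 1)**2)*factorial(k + 4) + 2
s_(k+1) − s_k = (3*k**3 + 10*k**2 + 23*k + 8)*factorial(k + 3)/(2*2**k)
(s_(k+1) − s_k) − t_k = 0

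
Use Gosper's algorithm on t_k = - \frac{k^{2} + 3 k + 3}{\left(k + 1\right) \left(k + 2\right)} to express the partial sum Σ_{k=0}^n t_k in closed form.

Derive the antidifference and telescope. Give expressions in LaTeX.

The ratio is (k + 1)*(3*k + (k + 1)**2 + 6)/((k + 3)*(k**2 + 3*k + 3)).
Gosper form: A/B · C(k+1)/C(k) with A=k + 1, B=k + 3, C=k**2 + 3*k + 3.
Need (k + 1)·f(k+1) − (k + 2)·f(k) = k**2 + 3*k + 3.
Degrees (1,1,2) ⇒ d ≤ 2.
Coefficient equations give f(k) = k*(k + 2).
Get s_k = R·t_k = k*(-k - 2)/(k + 1) with R(k) = B(k−1)f(k)/C(k) = k*(k + 2)**2/(k**2 + 3*k + 3).
Check: Δs_k = (-k**2 - 3*k - 3)/(k**2 + 3*k + 2). ✓
Σ_(k=0)^n t_k = s_(n+1) − s_(0) = ((-n**2 - 4*n - 3)/(n + 2)) − (0), i.e. (-n**2 - 4*n - 3)/(n + 2).

S(n) = \frac{- n^{2} - 4 n - 3}{n + 2}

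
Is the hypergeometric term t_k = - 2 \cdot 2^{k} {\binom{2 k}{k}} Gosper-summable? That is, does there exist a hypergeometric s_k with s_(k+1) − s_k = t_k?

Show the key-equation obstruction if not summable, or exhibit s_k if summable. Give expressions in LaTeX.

No — negative degree bound, so no certificate f.

r(k) = 4*(2*k + 1)/(k + 1) after simplifying.
A = 8*k + 4, B = k + 1, C = 1.
Solve (8*k + 4)·f(k+1) − (k)·f(k) = 1.
d = -1 from the (1,1,0) case.
d = -1 < 0 ⇒ no nonzero polynomial f; not summable.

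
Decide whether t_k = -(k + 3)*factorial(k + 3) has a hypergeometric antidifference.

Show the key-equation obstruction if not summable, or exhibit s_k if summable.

Yes. s_k = -factorial(k + 3).

t_(k+1)/t_k = (k + 4)**2/(k + 3).
Factor: A=k + 4; B=1; C=k + 3.
Solve (k + 4)·f(k+1) − (1)·f(k) = k + 3.
Bound: deg f ≤ 0.
Match coefficients ⇒ f(k) = 1.
So s_k = (B(k−1)f/C)·t_k = (1/(k + 3))·t_k = -factorial(k + 3).
Verify: -(k + 3)*factorial(k + 3) matches t_k.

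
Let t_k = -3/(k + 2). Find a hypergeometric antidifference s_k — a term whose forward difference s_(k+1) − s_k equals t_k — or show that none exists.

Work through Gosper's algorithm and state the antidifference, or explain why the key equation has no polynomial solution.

Step 1: r(k) = (k + 2)/(k + 3).
Gosper form: A/B · C(k+1)/C(k) with A=k + 2, B=k + 3, C=1.
Need (k + 2)·f(k+1) − (k + 2)·f(k) = 1.
From deg A=1, deg B=1, deg C=0: d=0.
Put f(k) = c0: A·f(k+1) − B(k−1)·f(k) − C = -1; need -1 = 0 — inconsistent ⇒ no f, not summable.

none (Gosper's algorithm certifies no s_k)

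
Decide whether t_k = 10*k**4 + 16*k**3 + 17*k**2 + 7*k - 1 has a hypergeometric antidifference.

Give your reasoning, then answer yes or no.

Yes. s_k = k*(2*k**4 - k**3 + k**2 - k - 2).

Step 1: r(k) = (10*k**4 + 56*k**3 + 125*k**2 + 129*k + 49)/(10*k**4 + 16*k**3 + 17*k**2 + 7*k - 1).
Normal form (A,B,C) = (1, 1, k**4 + 8*k**3/5 + 17*k**2/10 + 7*k/10 - 1/10).
f must satisfy (1)·f(k+1) − (1)·f(k) = k**4 + 8*k**3/5 + 17*k**2/10 + 7*k/10 - 1/10.
d = 5 from the (0,0,4) case.
Match coefficients ⇒ f(k) = k*(2*k**4 - k**3 + k**2 - k - 2)/10.
Then R = B(k−1)f/C = k*(2*k**4 - k**3 + k**2 - k - 2)/(10*k**4 + 16*k**3 + 17*k**2 + 7*k - 1), so s_k = R(k)·t_k = k*(2*k**4 - k**3 + k**2 - k - 2).
s_(k+1) − s_k = 10*k**4 + 16*k**3 + 17*k**2 + 7*k - 1 = t_k.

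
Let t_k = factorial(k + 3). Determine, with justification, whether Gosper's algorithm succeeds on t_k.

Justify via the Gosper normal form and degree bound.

The ratio is k + 4.
A = k + 4, B = 1, C = 1.
Set up (k + 4)·f(k+1) − (1)·f(k) − (1) = 0.
d = -1 from the (1,0,0) case.
Negative degree bound (-1): no f exists, t_k not Gosper-summable.

No — t_k has no hypergeometric antidifference.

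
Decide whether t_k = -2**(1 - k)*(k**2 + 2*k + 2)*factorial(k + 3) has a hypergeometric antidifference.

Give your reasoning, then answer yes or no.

Step 1: r(k) = (k + 4)*(2*k + (k + 1)**2 + 4)/(2*(k**2 + 2*k + 2)).
Normal form (A,B,C) = (k/2 + 2, 1, k**2 + 2*k + 2).
Key eq: (k/2 + 2)·f(k+1) = (1)·f(k) + (k**2 + 2*k + 2).
Degrees (1,0,2) ⇒ d ≤ 1.
Solve for f: f(k) = 2*(k - 1) (degree 1 ≤ 1).
Get s_k = R·t_k = -2**(2 - k)*(k - 1)*factorial(k + 3) with R(k) = B(k−1)f(k)/C(k) = 2*(k - 1)/(k**2 + 2*k + 2).
Verify: -2**(1 - k)*(k**2 + 2*k + 2)*factorial(k + 3) matches t_k.

Yes. s_k = -2**(2 - k)*(k - 1)*factorial(k + 3).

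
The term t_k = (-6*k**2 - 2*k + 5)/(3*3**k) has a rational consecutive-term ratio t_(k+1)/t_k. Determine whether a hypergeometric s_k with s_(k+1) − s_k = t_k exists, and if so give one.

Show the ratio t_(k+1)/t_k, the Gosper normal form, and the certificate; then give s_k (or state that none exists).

s_k = (3*k**2 + 4*k + 1)/3**k

The ratio is (6*k**2 + 14*k + 3)/(3*(6*k**2 + 2*k - 5)).
Take A(k)=1/3, B(k)=1, C(k)=k**2 + k/3 - 5/6.
Solve (1/3)·f(k+1) − (1)·f(k) = k**2 + k/3 - 5/6.
deg f ≤ 2 (via 0,0,2).
Coefficient equations give f(k) = -(k + 1)*(3*k + 1)/2.
Certificate R = B(k−1)f/C = -3*(k + 1)*(3*k + 1)/(6*k**2 + 2*k - 5) gives s_k = (3*k**2 + 4*k + 1)/3**k.
Verify: (-6*k**2 - 2*k + 5)/(3*3**k) matches t_k.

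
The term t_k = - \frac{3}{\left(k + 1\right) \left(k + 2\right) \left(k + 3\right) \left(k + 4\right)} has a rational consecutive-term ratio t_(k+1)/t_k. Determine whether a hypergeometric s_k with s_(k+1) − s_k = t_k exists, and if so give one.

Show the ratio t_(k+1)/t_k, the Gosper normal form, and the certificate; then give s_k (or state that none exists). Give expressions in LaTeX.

Ratio r(k) = (k + 1)/(k + 5).
Take A(k)=k + 1, B(k)=k + 5, C(k)=1.
Solve (k + 1)·f(k+1) − (k + 4)·f(k) = 1.
deg f ≤ 3 (via 1,1,0).
Solve for f: f(k) = k*(k**2 + 6*k + 11)/18 (degree 3 ≤ 3).
Get s_k = R·t_k = k*(-k**2 - 6*k - 11)/(6*(k + 1)*(k + 2)*(k + 3)) with R(k) = B(k−1)f(k)/C(k) = k*(k + 4)*(k**2 + 6*k + 11)/18.
s_(k+1) − s_k = -3/(k**4 + 10*k**3 + 35*k**2 + 50*k + 24) = t_k.

s_k = \frac{k \left(- k^{2} - 6 k - 11\right)}{6 \left(k + 1\right) \left(k + 2\right) \left(k + 3\right)}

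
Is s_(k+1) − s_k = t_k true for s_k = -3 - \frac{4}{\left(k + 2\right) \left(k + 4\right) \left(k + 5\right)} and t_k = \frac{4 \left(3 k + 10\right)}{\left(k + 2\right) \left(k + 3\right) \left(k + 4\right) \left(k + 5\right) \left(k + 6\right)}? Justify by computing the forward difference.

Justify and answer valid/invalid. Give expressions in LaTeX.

s_(k+1) = -3 - 4/((k + 3)*(k + 5)*(k + 6))
s_(k+1) − s_k = 4*(3*k + 10)/(k**5 + 20*k**4 + 155*k**3 + 580*k**2 + 1044*k + 720)
(s_(k+1) − s_k) − t_k = 0

Valid: the claim telescopes to t_k.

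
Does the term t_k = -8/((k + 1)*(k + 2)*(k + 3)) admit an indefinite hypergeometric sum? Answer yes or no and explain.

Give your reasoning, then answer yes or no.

r(k) = (k + 1)/(k + 4) after simplifying.
Take A(k)=k + 1, B(k)=k + 4, C(k)=1.
Key eq: (k + 1)·f(k+1) = (k + 3)·f(k) + (1).
Bound: deg f ≤ 2.
Solving with deg f ≤ 2: f(k) = k*(k + 3)/4.
Certificate R = B(k−1)f/C = k*(k + 3)**2/4 gives s_k = 2*k*(-k - 3)/((k + 1)*(k + 2)).
Verify: -8/(k**3 + 6*k**2 + 11*k + 6) matches t_k.

Yes. s_k = 2*k*(-k - 3)/((k + 1)*(k + 2)).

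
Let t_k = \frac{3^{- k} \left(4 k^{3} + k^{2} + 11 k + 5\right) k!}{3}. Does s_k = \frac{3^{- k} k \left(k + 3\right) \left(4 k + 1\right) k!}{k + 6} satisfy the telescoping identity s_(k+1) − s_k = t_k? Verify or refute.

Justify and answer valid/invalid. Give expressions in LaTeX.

s_(k+1) = (k + 1)*(k + 4)*(4*k + 5)*factorial(k + 1)/(3*3**k*(k + 7))
s_(k+1) − s_k = (4*k**5 + 41*k**4 + 117*k**3 + 175*k**2 + 323*k + 120)*factorial(k)/(3*3**k*(k + 6)*(k + 7))
(s_(k+1) − s_k) − t_k = -(4*k**4 + 25*k**3 + 5*k**2 + 68*k + 30)*factorial(k)/(3**k*(k + 6)*(k + 7))

Invalid: residual - \frac{3^{- k} \left(4 k^{4} + 25 k^{3} + 5 k^{2} + 68 k + 30\right) k!}{\left(k + 6\right) \left(k + 7\right)} ≠ 0.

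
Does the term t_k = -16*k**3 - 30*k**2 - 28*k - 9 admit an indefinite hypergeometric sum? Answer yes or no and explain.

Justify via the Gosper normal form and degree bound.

Yes. s_k = k**2*(-4*k**2 - 2*k - 3).

t_(k+1)/t_k = (16*k**3 + 78*k**2 + 136*k + 83)/(16*k**3 + 30*k**2 + 28*k + 9).
Gosper form: A/B · C(k+1)/C(k) with A=1, B=1, C=k**3 + 15*k**2/8 + 7*k/4 + 9/16.
Solve (1)·f(k+1) − (1)·f(k) = k**3 + 15*k**2/8 + 7*k/4 + 9/16.
d = 4 from the (0,0,3) case.
Solving with deg f ≤ 4: f(k) = k**2*(4*k**2 + 2*k + 3)/16.
Get s_k = R·t_k = k**2*(-4*k**2 - 2*k - 3) with R(k) = B(k−1)f(k)/C(k) = k**2*(4*k**2 + 2*k + 3)/(16*k**3 + 30*k**2 + 28*k + 9).
Δs = -16*k**3 - 30*k**2 - 28*k - 9, as required.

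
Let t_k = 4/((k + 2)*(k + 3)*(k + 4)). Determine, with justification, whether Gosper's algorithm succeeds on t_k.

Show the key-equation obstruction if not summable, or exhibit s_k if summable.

Yes. s_k = k*(k + 5)/(3*(k + 2)*(k + 3)).

r(k) = (k + 2)/(k + 5) after simplifying.
Take A(k)=k + 2, B(k)=k + 5, C(k)=1.
Solve (k + 2)·f(k+1) − (k + 4)·f(k) = 1.
Bound: deg f ≤ 2.
A polynomial solution: f(k) = k*(k + 5)/12.
Get s_k = R·t_k = k*(k + 5)/(3*(k + 2)*(k + 3)) with R(k) = B(k−1)f(k)/C(k) = k*(k + 4)*(k + 5)/12.
Check: Δs_k = 4/(k**3 + 9*k**2 + 26*k + 24). ✓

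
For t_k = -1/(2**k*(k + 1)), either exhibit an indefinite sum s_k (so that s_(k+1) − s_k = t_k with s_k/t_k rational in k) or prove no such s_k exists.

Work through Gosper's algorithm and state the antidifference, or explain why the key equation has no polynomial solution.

none — t_k is not Gosper-summable

Compute t_(k+1)/t_k: get (k + 1)/(2*(k + 2)).
Take A(k)=k/2 + 1/2, B(k)=k + 2, C(k)=1.
Need (k/2 + 1/2)·f(k+1) − (k + 1)·f(k) = 1.
Bound: deg f ≤ -1.
deg f ≤ -1 is impossible — no certificate.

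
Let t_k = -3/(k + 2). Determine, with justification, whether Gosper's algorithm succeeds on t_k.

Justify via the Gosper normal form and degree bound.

No; the coefficient equations for f are inconsistent.

The ratio is (k + 2)/(k + 3).
So A=k + 2 and B=k + 3, with C=1.
Set up (k + 2)·f(k+1) − (k + 2)·f(k) − (1) = 0.
From deg A=1, deg B=1, deg C=0: d=0.
Put f(k) = c0: A·f(k+1) − B(k−1)·f(k) − C = -1; need -1 = 0 — inconsistent ⇒ no f, not summable.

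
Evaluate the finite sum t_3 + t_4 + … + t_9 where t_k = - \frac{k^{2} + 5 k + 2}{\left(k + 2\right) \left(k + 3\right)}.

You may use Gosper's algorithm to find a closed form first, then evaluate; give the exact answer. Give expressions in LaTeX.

Step 1: r(k) = (k + 2)*(5*k + (k + 1)**2 + 7)/((k + 4)*(k**2 + 5*k + 2)).
Normal form (A,B,C) = (k + 2, k + 4, k**2 + 5*k + 2).
Key eq: (k + 2)·f(k+1) = (k + 3)·f(k) + (k**2 + 5*k + 2).
deg f ≤ 2 (via 1,1,2).
Coefficient equations give f(k) = k**2.
Certificate R = B(k−1)f/C = k**2*(k + 3)/(k**2 + 5*k + 2) gives s_k = -k**2/(k + 2).
s_(k+1) − s_k = (-k**2 - 5*k - 2)/(k**2 + 5*k + 6) = t_k.
Σ_(k=3)^(9) t_k = s_(10) − s_(3) = -25/3 − (-9/5) = -98/15.

Σ = -98/15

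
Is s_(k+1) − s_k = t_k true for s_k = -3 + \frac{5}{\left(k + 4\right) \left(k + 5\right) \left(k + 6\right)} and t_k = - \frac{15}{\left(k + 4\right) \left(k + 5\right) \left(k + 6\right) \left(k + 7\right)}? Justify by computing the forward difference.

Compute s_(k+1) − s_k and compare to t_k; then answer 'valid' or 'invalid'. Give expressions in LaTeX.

valid; difference matches t_k

s_(k+1) = -3 + 5/((k + 5)*(k + 6)*(k + 7))
s_(k+1) − s_k = -15/((k + 4)*(k + 5)*(k + 6)*(k + 7))
(s_(k+1) − s_k) − t_k = 0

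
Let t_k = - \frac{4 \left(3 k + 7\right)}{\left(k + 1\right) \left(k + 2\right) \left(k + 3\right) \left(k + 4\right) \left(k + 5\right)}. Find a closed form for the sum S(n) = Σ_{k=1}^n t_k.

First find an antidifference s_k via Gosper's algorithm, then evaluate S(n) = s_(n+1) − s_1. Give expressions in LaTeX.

Step 1: r(k) = (k + 1)*(3*k + 10)/((k + 6)*(3*k + 7)).
Factor: A=k + 1; B=k + 6; C=k + 7/3.
Need (k + 1)·f(k+1) − (k + 5)·f(k) = k + 7/3.
d = 4 from the (1,1,1) case.
Solving with deg f ≤ 4: f(k) = k*(k + 2)*(k**2 + 8*k + 19)/36.
Then R = B(k−1)f/C = k*(k + 2)*(k + 5)*(k**2 + 8*k + 19)/(12*(3*k + 7)), so s_k = R(k)·t_k = k*(-k**2 - 8*k - 19)/(3*(k**3 + 8*k**2 + 19*k + 12)).
s_(k+1) − s_k = 4*(-3*k - 7)/(k**5 + 15*k**4 + 85*k**3 + 225*k**2 + 274*k + 120) = t_k.
Σ_(k=1)^n t_k = s_(n+1) − s_(1) = ((-n**3 - 11*n**2 - 38*n - 28)/(3*(n**3 + 11*n**2 + 38*n + 40))) − (-7/30), i.e. n*(-n**2 - 11*n - 38)/(10*(n**3 + 11*n**2 + 38*n + 40)).

S(n) = \frac{n \left(- n^{2} - 11 n - 38\right)}{10 \left(n^{3} + 11 n^{2} + 38 n + 40\right)}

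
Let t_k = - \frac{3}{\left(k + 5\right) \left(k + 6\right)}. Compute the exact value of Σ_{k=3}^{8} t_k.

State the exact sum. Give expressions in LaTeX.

Σ = -9/56

r(k) = (k + 5)/(k + 7) after simplifying.
Gosper form: A/B · C(k+1)/C(k) with A=k + 5, B=k + 7, C=1.
Key eq: (k + 5)·f(k+1) = (k + 6)·f(k) + (1).
From deg A=1, deg B=1, deg C=0: d=1.
Solving with deg f ≤ 1: f(k) = k/5.
So s_k = (B(k−1)f/C)·t_k = (k*(k + 6)/5)·t_k = -3*k/(5*k + 25).
s_(k+1) − s_k = -3/(k**2 + 11*k + 30) = t_k.
Sum = s_(9) − s_(3); s_(9) = -27/70, s_(3) = -9/40 ⇒ -9/56.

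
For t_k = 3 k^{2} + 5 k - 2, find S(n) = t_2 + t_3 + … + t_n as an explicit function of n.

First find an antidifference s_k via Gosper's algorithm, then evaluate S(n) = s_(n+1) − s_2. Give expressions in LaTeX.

Step 1: r(k) = (3*k**2 + 11*k + 6)/(3*k**2 + 5*k - 2).
Factor: A=1; B=1; C=k**2 + 5*k/3 - 2/3.
Need (1)·f(k+1) − (1)·f(k) = k**2 + 5*k/3 - 2/3.
Degrees (0,0,2) ⇒ d ≤ 3.
Solving with deg f ≤ 3: f(k) = k*(k**2 + k - 4)/3.
Certificate R = B(k−1)f/C = k*(k**2 + k - 4)/((k + 2)*(3*k - 1)) gives s_k = k*(k**2 + k - 4).
Check: Δs_k = 3*k**2 + 5*k - 2. ✓
Σ_(k=2)^n t_k = s_(n+1) − s_(2) = (n**3 + 4*n**2 + n - 2) − (4), i.e. n**3 + 4*n**2 + n - 6.

S(n) = n^{3} + 4 n^{2} + n - 6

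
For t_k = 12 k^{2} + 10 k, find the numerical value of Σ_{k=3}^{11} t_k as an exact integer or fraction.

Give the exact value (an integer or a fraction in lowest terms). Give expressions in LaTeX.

Σ = 6642

r(k) = (6*k**2 + 17*k + 11)/(k*(6*k + 5)) after simplifying.
Gosper form: A/B · C(k+1)/C(k) with A=1, B=1, C=k**2 + 5*k/6.
Need (1)·f(k+1) − (1)·f(k) = k**2 + 5*k/6.
deg f ≤ 3 (via 0,0,2).
Coefficient equations give f(k) = k*(k - 1)*(4*k + 3)/12.
Get s_k = R·t_k = k*(4*k**2 - k - 3) with R(k) = B(k−1)f(k)/C(k) = (k - 1)*(4*k + 3)/(2*(6*k + 5)).
Check: Δs_k = 2*k*(6*k + 5). ✓
Evaluate s at k=12 and k=3: 6732 and 90; difference 6642.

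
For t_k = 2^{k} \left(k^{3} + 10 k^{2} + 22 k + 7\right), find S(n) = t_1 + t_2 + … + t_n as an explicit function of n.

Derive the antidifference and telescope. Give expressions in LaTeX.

r(k) = 2*(k**3 + 13*k**2 + 45*k + 40)/(k**3 + 10*k**2 + 22*k + 7) after simplifying.
So A=2 and B=1, with C=k**3 + 10*k**2 + 22*k + 7.
Solve (2)·f(k+1) − (1)·f(k) = k**3 + 10*k**2 + 22*k + 7.
Bound: deg f ≤ 3.
Coefficient equations give f(k) = (k + 1)*(k**2 + 3*k - 3).
Get s_k = R·t_k = 2**k*(k**3 + 4*k**2 - 3) with R(k) = B(k−1)f(k)/C(k) = (k + 1)*(k**2 + 3*k - 3)/((k + 7)*(k**2 + 3*k + 1)).
s_(k+1) − s_k = 2**k*(k**3 + 10*k**2 + 22*k + 7) = t_k.
Σ_(k=1)^n t_k = s_(n+1) − s_(1) = (2**(n + 1)*(n**3 + 7*n**2 + 11*n + 2)) − (4), i.e. 2*2**n*n**3 + 14*2**n*n**2 + 22*2**n*n + 4*2**n - 4.

S(n) = 2 \cdot 2^{n} n^{3} + 14 \cdot 2^{n} n^{2} + 22 \cdot 2^{n} n + 4 \cdot 2^{n} - 4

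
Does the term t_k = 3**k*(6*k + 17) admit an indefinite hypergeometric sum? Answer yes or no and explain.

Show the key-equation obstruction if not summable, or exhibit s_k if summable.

Yes. s_k = 3**k*(3*k + 4).

Step 1: r(k) = 3*(6*k + 23)/(6*k + 17).
A = 3, B = 1, C = k + 17/6.
Set up (3)·f(k+1) − (1)·f(k) − (k + 17/6) = 0.
Degrees (0,0,1) ⇒ d ≤ 1.
Coefficient equations give f(k) = (3*k + 4)/6.
Get s_k = R·t_k = 3**k*(3*k + 4) with R(k) = B(k−1)f(k)/C(k) = (3*k + 4)/(6*k + 17).
Verify: 3**k*(6*k + 17) matches t_k.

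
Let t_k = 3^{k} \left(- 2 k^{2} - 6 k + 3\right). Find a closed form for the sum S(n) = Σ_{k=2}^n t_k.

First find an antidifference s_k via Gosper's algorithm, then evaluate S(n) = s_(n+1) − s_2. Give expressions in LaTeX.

S(n) = - 3 \cdot 3^{n} n^{2} - 6 \cdot 3^{n} n + 6 \cdot 3^{n} + 9

Step 1: r(k) = 3*(2*k**2 + 10*k + 5)/(2*k**2 + 6*k - 3).
Normal form (A,B,C) = (3, 1, k**2 + 3*k - 3/2).
Key eq: (3)·f(k+1) = (1)·f(k) + (k**2 + 3*k - 3/2).
d = 2 from the (0,0,2) case.
Solving with deg f ≤ 2: f(k) = (k**2 - 3)/2.
Get s_k = R·t_k = 3**k*(3 - k**2) with R(k) = B(k−1)f(k)/C(k) = (k**2 - 3)/(2*k**2 + 6*k - 3).
Check: Δs_k = 3**k*(-2*k**2 - 6*k + 3). ✓
Telescope: S(n) = s_(n+1) − s_(2) = 3**(n + 1)*(-n**2 - 2*n + 2) − (-9) = -3*3**n*n**2 - 6*3**n*n + 6*3**n + 9.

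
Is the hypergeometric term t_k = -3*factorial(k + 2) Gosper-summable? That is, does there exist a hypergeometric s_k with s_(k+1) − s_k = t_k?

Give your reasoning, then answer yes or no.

The ratio is k + 3.
Factor: A=k + 3; B=1; C=1.
Need (k + 3)·f(k+1) − (1)·f(k) = 1.
deg f ≤ -1 (via 1,0,0).
d = -1 < 0 ⇒ no nonzero polynomial f; not summable.

No; the degree bound rules out any f.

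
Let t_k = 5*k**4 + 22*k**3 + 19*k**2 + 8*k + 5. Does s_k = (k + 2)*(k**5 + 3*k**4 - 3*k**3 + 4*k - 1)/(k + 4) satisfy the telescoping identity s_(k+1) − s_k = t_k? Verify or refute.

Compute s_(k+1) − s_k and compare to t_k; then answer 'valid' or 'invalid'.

Invalid: residual 2*(-4*k**5 - 39*k**4 - 110*k**3 - 84*k**2 - 33*k - 21)/(k**2 + 9*k + 20) ≠ 0.

s_(k+1) = (k + 3)*(4*k + (k + 1)**5 + 3*(k + 1)**4 - 3*(k + 1)**3 + 3)/(k + 5)
s_(k+1) − s_k = (5*k**6 + 59*k**5 + 239*k**4 + 399*k**3 + 289*k**2 + 139*k + 58)/(k**2 + 9*k + 20)
(s_(k+1) − s_k) − t_k = 2*(-4*k**5 - 39*k**4 - 110*k**3 - 84*k**2 - 33*k - 21)/(k**2 + 9*k + 20)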